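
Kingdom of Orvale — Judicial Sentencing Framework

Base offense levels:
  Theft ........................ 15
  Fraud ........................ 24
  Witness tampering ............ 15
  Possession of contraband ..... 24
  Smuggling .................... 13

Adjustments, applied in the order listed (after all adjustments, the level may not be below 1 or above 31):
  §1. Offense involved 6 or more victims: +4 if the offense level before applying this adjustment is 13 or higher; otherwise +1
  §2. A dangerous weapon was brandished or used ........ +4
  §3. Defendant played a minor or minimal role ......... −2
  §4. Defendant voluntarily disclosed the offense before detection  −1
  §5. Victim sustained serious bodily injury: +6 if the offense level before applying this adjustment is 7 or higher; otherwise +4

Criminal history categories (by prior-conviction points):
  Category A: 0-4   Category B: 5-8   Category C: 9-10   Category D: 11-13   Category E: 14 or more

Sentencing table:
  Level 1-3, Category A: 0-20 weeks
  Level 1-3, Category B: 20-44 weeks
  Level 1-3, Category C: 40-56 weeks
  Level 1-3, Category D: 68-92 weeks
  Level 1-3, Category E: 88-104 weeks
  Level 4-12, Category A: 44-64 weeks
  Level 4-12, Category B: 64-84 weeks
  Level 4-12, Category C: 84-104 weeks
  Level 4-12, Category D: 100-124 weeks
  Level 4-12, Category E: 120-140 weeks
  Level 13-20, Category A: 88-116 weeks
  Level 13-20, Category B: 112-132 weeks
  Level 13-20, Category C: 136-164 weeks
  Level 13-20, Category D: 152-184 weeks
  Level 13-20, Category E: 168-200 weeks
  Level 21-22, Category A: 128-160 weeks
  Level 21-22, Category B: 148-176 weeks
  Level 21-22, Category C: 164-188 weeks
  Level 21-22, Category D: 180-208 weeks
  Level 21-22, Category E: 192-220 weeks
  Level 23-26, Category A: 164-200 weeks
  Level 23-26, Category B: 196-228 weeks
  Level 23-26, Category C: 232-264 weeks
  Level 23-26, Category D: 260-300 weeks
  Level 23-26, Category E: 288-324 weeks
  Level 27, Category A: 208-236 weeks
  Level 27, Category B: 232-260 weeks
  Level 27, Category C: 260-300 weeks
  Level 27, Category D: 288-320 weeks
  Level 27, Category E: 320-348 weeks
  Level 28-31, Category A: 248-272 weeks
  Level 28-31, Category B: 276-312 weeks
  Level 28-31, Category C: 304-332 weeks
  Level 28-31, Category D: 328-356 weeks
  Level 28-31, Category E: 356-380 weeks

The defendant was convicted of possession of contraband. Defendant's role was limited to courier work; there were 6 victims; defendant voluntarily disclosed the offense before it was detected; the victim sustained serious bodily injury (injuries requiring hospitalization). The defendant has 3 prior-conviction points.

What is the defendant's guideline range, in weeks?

Base offense level for possession of contraband: 24.
§1 applies (level before this adjustment is 24 ≥ 13, so +4): 24 + 4 = 28.
§3 applies: 28 − 2 = 26.
§4 applies: 26 − 1 = 25.
§5 applies (level before this adjustment is 25 ≥ 7, so +6): 25 + 6 = 31.
Final offense level: 31.
Criminal history: 3 prior points → Category A (0-4).
Level 31 falls in the 28-31 band.
Grid: Level 28-31 × Category A = 248-272 weeks.

248-272 weeks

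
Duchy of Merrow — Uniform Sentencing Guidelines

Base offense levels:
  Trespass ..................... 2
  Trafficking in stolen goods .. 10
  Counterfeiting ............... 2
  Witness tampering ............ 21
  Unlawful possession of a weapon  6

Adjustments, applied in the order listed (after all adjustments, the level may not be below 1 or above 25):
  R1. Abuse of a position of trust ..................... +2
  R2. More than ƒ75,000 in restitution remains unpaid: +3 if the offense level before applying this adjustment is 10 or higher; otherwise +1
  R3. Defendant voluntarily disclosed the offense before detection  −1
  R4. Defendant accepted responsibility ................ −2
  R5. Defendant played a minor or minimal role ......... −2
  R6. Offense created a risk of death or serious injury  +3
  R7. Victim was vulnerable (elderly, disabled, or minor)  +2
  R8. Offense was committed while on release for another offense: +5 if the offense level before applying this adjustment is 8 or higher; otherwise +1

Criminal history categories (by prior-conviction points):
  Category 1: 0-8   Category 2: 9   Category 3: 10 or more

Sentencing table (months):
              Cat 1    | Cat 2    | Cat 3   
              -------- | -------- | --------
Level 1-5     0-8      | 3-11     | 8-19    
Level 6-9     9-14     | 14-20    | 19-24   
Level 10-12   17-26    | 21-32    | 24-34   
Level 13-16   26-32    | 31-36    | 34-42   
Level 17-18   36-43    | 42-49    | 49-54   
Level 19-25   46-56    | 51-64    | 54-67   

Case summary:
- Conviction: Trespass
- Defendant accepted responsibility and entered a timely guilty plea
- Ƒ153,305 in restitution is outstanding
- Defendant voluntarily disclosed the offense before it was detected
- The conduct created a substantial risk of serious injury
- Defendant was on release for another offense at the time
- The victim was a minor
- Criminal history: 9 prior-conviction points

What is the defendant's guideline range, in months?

Base offense level for trespass: 2.
R2 applies (level before this adjustment is 2 < 10, so +1): 2 + 1 = 3.
R3 applies: 3 − 1 = 2.
R4 applies: 2 − 2 = 0.
R5 does not apply.
R6 applies: 0 + 3 = 3.
R7 applies: 3 + 2 = 5.
R8 applies (level before this adjustment is 5 < 8, so +1): 5 + 1 = 6.
Final offense level: 6.
Criminal history: 9 prior points → Category 2 (9).
Level 6 falls in the 6-9 band.
Grid: Level 6-9 × Category 2 = 14-20 months.

14-20 months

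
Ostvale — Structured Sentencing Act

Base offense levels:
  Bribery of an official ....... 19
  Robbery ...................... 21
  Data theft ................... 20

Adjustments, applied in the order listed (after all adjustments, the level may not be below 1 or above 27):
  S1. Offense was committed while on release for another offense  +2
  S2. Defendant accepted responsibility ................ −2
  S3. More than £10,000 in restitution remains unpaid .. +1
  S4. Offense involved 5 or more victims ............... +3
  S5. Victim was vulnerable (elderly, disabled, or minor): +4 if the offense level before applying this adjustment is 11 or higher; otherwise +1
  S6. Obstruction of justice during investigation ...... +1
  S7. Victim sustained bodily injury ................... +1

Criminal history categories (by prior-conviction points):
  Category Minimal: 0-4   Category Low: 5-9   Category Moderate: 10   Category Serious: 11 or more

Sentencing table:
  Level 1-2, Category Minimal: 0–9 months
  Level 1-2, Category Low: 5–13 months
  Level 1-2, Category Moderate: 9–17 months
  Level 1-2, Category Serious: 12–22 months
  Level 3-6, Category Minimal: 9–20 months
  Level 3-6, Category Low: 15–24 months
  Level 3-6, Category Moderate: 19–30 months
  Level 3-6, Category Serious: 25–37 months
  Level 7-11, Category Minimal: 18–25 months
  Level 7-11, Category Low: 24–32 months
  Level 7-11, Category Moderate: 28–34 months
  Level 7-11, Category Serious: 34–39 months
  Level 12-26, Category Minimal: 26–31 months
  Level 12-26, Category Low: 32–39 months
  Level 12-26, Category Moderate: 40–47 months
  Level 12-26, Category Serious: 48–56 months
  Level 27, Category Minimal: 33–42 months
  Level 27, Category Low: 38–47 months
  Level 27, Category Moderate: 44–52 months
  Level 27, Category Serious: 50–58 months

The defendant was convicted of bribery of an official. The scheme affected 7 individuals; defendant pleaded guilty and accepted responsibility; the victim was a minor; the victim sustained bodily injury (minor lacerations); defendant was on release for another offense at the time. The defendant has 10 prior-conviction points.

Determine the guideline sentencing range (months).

44-52 months

Base offense level for bribery of an official: 19.
S1 applies: 19 + 2 = 21.
S2 applies: 21 − 2 = 19.
S4 applies: 19 + 3 = 22.
S5 applies (level before this adjustment is 22 ≥ 11, so +4): 22 + 4 = 26.
S7 applies: 26 + 1 = 27.
Final offense level: 27.
Criminal history: 10 prior points → Category Moderate (10).
Level 27 falls in the 27 band.
Grid: Level 27 × Category Moderate = 44-52 months.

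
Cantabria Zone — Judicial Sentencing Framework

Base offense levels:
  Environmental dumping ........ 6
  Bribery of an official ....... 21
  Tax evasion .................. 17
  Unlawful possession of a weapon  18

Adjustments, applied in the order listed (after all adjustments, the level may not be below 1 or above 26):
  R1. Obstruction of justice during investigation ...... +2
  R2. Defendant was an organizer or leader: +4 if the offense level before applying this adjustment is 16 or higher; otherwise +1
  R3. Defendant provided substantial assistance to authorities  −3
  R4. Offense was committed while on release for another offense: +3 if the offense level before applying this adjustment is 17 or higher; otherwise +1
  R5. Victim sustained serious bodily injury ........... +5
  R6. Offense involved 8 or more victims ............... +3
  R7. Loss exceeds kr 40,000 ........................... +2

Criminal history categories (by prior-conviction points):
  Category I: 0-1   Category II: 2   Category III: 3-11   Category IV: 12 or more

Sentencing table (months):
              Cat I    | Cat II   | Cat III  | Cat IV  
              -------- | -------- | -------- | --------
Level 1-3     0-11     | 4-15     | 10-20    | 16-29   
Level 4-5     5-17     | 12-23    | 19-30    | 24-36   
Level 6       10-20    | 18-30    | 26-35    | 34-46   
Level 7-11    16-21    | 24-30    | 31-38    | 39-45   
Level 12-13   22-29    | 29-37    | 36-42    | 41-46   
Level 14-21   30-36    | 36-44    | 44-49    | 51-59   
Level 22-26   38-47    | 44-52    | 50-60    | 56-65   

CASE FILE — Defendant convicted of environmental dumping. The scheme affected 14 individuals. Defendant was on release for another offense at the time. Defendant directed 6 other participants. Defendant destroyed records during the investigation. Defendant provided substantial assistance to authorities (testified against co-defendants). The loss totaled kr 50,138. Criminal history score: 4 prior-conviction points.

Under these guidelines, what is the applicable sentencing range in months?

36-42 months

Base offense level for environmental dumping: 6.
R1 applies: 6 + 2 = 8.
R2 applies (level before this adjustment is 8 < 16, so +1): 8 + 1 = 9.
R3 applies: 9 − 3 = 6.
R4 applies (level before this adjustment is 6 < 17, so +1): 6 + 1 = 7.
R5 does not apply.
R6 applies: 7 + 3 = 10.
R7 applies: 10 + 2 = 12.
Final offense level: 12.
Criminal history: 4 prior points → Category III (3-11).
Level 12 falls in the 12-13 band.
Grid: Level 12-13 × Category III = 36-42 months.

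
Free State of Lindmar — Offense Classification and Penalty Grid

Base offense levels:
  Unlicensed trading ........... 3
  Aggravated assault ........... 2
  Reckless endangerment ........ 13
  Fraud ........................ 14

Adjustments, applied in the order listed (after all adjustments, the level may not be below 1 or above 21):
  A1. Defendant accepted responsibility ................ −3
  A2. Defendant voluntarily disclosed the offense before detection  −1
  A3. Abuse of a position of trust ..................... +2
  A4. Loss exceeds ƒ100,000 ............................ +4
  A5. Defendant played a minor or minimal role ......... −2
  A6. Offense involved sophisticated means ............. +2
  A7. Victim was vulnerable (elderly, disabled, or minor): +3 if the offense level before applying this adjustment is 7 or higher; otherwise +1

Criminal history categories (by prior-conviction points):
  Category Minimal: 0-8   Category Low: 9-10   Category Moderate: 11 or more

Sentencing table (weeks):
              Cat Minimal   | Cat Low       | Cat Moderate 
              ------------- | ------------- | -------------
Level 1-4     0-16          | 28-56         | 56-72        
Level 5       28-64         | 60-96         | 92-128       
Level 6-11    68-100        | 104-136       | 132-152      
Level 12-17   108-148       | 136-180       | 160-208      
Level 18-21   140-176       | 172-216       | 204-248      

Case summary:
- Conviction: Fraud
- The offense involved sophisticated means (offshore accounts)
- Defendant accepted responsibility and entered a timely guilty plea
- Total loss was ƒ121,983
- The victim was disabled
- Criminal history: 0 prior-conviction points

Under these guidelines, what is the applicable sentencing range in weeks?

Base offense level for fraud: 14.
A1 applies: 14 − 3 = 11.
A2 does not apply.
A4 applies: 11 + 4 = 15.
A6 applies: 15 + 2 = 17.
A7 applies (level before this adjustment is 17 ≥ 7, so +3): 17 + 3 = 20.
Final offense level: 20.
Criminal history: 0 prior points → Category Minimal (0-8).
Level 20 falls in the 18-21 band.
Grid: Level 18-21 × Category Minimal = 140-176 weeks.

140-176 weeks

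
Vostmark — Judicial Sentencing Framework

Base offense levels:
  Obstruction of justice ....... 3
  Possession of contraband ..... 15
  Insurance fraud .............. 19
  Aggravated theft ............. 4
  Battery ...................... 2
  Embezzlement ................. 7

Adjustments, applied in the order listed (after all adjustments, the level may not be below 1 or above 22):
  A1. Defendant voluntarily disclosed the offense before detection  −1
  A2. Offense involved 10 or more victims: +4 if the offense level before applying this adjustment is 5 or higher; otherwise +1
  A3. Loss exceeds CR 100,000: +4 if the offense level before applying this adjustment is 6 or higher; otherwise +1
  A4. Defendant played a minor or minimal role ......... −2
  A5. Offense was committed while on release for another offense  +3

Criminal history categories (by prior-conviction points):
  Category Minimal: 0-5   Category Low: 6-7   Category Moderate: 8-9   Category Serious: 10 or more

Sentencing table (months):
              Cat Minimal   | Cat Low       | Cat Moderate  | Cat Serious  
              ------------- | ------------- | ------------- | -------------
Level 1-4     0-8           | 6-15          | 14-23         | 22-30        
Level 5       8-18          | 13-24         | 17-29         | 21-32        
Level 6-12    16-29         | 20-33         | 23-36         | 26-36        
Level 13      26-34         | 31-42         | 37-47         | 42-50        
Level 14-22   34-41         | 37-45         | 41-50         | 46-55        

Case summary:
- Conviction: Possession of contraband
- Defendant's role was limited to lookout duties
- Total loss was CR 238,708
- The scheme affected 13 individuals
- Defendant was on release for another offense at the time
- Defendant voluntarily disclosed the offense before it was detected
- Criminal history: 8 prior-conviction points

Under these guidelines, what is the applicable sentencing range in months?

41-50 months

Base offense level for possession of contraband: 15.
A1 applies: 15 − 1 = 14.
A2 applies (level before this adjustment is 14 ≥ 5, so +4): 14 + 4 = 18.
A3 applies (level before this adjustment is 18 ≥ 6, so +4): 18 + 4 = 22.
A4 applies: 22 − 2 = 20.
A5 applies: 20 + 3 = 23.
Level 23 exceeds the maximum of 22; capped at 22.
Final offense level: 22.
Criminal history: 8 prior points → Category Moderate (8-9).
Level 22 falls in the 14-22 band.
Grid: Level 14-22 × Category Moderate = 41-50 months.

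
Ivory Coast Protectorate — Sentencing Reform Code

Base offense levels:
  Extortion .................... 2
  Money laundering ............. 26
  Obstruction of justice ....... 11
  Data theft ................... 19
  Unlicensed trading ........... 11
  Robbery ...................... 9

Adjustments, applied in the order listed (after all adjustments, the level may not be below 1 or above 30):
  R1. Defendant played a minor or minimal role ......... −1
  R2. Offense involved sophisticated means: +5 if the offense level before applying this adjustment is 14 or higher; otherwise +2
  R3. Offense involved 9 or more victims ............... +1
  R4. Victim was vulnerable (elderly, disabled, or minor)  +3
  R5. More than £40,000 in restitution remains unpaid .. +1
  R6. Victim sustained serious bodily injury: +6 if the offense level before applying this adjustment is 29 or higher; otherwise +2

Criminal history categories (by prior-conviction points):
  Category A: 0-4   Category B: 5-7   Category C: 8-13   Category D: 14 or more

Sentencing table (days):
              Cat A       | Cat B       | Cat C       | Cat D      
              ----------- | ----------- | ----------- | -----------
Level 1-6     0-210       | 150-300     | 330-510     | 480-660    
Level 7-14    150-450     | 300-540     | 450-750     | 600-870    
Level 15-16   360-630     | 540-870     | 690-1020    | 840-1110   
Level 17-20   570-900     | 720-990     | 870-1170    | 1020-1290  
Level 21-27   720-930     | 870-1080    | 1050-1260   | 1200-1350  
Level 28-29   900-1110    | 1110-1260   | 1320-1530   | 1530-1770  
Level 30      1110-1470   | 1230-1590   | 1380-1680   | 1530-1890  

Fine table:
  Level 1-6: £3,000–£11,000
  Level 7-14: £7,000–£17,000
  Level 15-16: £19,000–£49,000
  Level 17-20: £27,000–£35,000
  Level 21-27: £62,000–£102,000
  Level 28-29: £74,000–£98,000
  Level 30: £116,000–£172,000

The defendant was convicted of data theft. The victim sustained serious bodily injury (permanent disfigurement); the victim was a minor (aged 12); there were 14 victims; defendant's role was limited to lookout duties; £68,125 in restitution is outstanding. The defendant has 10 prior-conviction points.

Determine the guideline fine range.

Base offense level for data theft: 19.
R1 applies: 19 − 1 = 18.
R2 does not apply.
R3 applies: 18 + 1 = 19.
R4 applies: 19 + 3 = 22.
R5 applies: 22 + 1 = 23.
R6 applies (level before this adjustment is 23 < 29, so +2): 23 + 2 = 25.
Final offense level: 25.
Level 25 falls in the 21-27 band.
Fine table: Level 21-27 → £62,000–£102,000.

£62,000–£102,000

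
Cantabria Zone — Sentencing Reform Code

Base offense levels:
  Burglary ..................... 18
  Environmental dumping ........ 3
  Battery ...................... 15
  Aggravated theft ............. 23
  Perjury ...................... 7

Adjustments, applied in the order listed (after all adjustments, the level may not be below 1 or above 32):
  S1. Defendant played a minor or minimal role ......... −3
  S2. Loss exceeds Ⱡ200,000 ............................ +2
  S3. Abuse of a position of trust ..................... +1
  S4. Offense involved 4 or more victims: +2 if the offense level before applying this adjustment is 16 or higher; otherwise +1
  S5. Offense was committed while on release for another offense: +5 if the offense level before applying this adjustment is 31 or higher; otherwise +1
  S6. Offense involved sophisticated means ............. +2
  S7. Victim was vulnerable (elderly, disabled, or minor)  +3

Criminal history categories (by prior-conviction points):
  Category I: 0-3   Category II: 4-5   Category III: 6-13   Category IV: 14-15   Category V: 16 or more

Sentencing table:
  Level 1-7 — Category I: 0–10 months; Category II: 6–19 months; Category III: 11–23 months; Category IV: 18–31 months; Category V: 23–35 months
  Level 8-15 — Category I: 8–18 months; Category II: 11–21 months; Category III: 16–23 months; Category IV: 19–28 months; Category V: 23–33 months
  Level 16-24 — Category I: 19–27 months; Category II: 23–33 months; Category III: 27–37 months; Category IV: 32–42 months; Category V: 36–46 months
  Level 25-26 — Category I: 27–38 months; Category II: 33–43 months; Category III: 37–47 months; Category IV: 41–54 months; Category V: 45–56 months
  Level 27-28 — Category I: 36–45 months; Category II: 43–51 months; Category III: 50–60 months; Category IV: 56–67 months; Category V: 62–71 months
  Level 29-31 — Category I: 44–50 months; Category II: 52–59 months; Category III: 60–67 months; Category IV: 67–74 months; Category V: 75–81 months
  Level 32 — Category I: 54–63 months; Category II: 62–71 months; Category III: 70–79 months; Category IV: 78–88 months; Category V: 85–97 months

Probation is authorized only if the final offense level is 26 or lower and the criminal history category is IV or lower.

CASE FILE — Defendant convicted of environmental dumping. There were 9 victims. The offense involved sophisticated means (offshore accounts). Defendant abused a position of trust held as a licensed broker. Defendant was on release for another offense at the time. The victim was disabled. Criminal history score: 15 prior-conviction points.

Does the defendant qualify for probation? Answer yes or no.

Yes

Base offense level for environmental dumping: 3.
S1 does not apply.
S3 applies: 3 + 1 = 4.
S4 applies (level before this adjustment is 4 < 16, so +1): 4 + 1 = 5.
S5 applies (level before this adjustment is 5 < 31, so +1): 5 + 1 = 6.
S6 applies: 6 + 2 = 8.
S7 applies: 8 + 3 = 11.
Final offense level: 11.
Criminal history: 15 prior points → Category IV (14-15).
Level 11 falls in the 8-15 band.
Grid: Level 8-15 × Category IV = 19-28 months.
Probation check: level 11 ≤ 26 and category IV ≤ IV → eligible.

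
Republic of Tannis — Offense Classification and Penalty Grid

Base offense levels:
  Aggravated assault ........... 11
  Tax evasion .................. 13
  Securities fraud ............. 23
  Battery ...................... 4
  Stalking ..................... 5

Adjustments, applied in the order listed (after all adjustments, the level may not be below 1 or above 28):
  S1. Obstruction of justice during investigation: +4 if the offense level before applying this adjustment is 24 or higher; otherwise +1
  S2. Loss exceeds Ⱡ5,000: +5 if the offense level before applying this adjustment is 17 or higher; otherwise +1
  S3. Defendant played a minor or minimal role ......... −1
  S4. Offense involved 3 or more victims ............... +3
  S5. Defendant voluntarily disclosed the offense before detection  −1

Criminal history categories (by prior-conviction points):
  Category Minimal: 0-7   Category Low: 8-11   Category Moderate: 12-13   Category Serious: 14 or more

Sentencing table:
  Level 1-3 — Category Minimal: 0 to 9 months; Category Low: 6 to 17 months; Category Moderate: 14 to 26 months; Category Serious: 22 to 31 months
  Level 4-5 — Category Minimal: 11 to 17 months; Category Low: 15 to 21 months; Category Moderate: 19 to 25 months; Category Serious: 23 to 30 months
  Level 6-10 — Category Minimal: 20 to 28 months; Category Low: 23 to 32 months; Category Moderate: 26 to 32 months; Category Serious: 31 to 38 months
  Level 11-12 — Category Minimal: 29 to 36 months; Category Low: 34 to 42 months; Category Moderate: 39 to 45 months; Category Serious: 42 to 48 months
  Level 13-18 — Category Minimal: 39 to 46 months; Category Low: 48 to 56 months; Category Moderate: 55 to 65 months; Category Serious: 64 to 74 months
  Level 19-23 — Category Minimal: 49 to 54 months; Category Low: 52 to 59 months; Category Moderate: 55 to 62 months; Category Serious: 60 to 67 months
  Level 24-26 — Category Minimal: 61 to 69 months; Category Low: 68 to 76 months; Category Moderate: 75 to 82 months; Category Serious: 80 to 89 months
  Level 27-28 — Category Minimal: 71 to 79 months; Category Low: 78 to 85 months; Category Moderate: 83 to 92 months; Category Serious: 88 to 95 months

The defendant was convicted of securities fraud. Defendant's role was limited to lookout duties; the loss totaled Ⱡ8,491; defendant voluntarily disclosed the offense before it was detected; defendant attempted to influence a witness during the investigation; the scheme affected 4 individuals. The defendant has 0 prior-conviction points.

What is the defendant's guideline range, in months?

Base offense level for securities fraud: 23.
S1 applies (level before this adjustment is 23 < 24, so +1): 23 + 1 = 24.
S2 applies (level before this adjustment is 24 ≥ 17, so +5): 24 + 5 = 29.
S3 applies: 29 − 1 = 28.
S4 applies: 28 + 3 = 31.
S5 applies: 31 − 1 = 30.
Level 30 exceeds the maximum of 28; capped at 28.
Final offense level: 28.
Criminal history: 0 prior points → Category Minimal (0-7).
Level 28 falls in the 27-28 band.
Grid: Level 27-28 × Category Minimal = 71-79 months.

71-79 months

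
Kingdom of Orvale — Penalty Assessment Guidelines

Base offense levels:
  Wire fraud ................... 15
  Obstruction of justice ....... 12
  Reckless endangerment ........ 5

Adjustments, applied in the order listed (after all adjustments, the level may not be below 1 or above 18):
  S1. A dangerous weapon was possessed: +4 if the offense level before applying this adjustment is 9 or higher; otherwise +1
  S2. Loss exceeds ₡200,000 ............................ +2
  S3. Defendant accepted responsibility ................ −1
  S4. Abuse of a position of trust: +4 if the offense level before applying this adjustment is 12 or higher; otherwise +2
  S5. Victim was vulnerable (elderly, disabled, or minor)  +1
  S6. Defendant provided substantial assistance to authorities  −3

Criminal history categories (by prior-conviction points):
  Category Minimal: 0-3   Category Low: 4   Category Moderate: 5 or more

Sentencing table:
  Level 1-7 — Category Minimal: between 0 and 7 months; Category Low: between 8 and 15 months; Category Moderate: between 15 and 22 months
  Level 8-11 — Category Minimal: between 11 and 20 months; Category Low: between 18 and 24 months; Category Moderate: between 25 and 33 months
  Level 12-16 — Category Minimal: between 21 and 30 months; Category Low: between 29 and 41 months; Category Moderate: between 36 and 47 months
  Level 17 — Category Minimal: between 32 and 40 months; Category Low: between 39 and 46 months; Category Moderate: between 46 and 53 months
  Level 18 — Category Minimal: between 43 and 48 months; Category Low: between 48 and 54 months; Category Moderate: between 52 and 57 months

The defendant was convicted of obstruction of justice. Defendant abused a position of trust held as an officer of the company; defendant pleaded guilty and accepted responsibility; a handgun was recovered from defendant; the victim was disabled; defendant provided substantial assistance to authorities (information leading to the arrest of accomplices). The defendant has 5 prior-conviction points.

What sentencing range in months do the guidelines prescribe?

46-53 months

Base offense level for obstruction of justice: 12.
S1 applies (level before this adjustment is 12 ≥ 9, so +4): 12 + 4 = 16.
S3 applies: 16 − 1 = 15.
S4 applies (level before this adjustment is 15 ≥ 12, so +4): 15 + 4 = 19.
S5 applies: 19 + 1 = 20.
S6 applies: 20 − 3 = 17.
Final offense level: 17.
Criminal history: 5 prior points → Category Moderate (5+).
Level 17 falls in the 17 band.
Grid: Level 17 × Category Moderate = 46-53 months.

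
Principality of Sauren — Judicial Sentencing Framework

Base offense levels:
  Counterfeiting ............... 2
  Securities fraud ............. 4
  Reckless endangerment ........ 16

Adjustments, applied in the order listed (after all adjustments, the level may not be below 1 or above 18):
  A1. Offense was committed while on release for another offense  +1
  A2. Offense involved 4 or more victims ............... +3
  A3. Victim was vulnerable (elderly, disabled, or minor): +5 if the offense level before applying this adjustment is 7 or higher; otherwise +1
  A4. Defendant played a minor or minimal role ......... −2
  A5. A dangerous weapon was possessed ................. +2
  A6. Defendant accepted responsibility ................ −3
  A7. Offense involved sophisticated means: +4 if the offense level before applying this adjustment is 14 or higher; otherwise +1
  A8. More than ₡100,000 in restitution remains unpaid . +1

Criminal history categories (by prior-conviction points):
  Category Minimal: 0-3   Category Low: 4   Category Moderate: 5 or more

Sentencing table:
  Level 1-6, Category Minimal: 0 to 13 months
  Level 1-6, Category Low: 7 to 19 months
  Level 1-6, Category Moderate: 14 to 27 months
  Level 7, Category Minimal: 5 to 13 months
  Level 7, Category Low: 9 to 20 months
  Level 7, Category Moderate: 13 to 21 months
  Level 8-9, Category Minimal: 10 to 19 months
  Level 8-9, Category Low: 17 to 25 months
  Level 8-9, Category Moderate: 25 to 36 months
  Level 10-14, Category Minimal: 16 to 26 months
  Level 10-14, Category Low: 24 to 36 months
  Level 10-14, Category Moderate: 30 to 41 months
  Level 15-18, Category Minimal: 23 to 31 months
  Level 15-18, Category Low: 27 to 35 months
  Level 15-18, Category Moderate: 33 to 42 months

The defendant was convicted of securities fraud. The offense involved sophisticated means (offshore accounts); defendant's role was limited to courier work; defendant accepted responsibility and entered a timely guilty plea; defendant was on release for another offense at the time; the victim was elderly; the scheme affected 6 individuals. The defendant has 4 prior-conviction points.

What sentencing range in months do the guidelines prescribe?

17-25 months

Base offense level for securities fraud: 4.
A1 applies: 4 + 1 = 5.
A2 applies: 5 + 3 = 8.
A3 applies (level before this adjustment is 8 ≥ 7, so +5): 8 + 5 = 13.
A4 applies: 13 − 2 = 11.
A6 applies: 11 − 3 = 8.
A7 applies (level before this adjustment is 8 < 14, so +1): 8 + 1 = 9.
Final offense level: 9.
Criminal history: 4 prior points → Category Low (4).
Level 9 falls in the 8-9 band.
Grid: Level 8-9 × Category Low = 17-25 months.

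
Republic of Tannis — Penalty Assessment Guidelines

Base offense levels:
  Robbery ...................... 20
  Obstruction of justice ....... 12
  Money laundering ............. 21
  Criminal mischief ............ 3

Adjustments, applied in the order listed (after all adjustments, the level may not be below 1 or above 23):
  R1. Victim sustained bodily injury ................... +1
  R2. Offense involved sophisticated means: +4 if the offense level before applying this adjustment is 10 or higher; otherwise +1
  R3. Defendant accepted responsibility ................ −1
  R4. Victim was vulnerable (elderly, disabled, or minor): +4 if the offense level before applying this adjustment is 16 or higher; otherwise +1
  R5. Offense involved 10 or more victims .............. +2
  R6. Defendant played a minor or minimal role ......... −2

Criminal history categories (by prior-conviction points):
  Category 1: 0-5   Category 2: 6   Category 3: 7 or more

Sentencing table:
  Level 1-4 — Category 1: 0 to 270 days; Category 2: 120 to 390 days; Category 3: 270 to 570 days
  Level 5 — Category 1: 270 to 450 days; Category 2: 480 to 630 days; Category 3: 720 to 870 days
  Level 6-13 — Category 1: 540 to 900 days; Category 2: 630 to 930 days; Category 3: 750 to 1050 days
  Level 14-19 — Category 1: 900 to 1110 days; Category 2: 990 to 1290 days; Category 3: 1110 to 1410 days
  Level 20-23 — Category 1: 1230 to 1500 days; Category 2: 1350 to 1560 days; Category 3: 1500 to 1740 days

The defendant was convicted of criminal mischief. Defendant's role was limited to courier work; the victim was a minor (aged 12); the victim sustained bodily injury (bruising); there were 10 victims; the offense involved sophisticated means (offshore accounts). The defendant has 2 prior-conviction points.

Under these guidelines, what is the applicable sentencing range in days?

Base offense level for criminal mischief: 3.
R1 applies: 3 + 1 = 4.
R2 applies (level before this adjustment is 4 < 10, so +1): 4 + 1 = 5.
R3 does not apply.
R4 applies (level before this adjustment is 5 < 16, so +1): 5 + 1 = 6.
R5 applies: 6 + 2 = 8.
R6 applies: 8 − 2 = 6.
Final offense level: 6.
Criminal history: 2 prior points → Category 1 (0-5).
Level 6 falls in the 6-13 band.
Grid: Level 6-13 × Category 1 = 540-900 days.

540-900 days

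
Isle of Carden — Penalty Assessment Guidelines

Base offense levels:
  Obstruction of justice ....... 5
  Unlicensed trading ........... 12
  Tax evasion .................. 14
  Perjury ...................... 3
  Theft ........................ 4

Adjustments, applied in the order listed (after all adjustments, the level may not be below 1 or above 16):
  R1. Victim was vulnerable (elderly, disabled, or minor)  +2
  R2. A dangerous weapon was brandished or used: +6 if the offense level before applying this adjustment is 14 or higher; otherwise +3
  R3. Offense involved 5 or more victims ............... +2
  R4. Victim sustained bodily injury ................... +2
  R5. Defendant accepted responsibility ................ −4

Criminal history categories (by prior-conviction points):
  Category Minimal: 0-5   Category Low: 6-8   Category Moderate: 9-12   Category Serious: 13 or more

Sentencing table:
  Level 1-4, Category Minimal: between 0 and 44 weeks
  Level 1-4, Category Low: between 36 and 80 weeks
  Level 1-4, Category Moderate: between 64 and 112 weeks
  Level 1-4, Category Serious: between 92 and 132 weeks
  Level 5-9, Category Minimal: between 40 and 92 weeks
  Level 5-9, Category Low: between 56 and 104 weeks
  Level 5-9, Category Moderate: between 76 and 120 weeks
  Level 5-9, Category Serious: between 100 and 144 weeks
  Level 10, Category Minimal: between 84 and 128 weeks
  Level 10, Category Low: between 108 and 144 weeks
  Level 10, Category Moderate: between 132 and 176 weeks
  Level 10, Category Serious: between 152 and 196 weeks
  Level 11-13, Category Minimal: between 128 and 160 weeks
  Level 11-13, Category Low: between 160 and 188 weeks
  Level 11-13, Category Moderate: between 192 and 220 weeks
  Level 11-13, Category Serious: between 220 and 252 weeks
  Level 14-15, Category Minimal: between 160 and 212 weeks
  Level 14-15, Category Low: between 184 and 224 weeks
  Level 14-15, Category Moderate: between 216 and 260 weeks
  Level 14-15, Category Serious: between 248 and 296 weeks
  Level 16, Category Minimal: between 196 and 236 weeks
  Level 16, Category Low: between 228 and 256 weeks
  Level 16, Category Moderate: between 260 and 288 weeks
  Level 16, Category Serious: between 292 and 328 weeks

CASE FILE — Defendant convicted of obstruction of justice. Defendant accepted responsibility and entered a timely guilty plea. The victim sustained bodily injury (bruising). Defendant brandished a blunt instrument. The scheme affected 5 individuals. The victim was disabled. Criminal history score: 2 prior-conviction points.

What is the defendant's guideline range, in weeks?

84-128 weeks

Base offense level for obstruction of justice: 5.
R1 applies: 5 + 2 = 7.
R2 applies (level before this adjustment is 7 < 14, so +3): 7 + 3 = 10.
R3 applies: 10 + 2 = 12.
R4 applies: 12 + 2 = 14.
R5 applies: 14 − 4 = 10.
Final offense level: 10.
Criminal history: 2 prior points → Category Minimal (0-5).
Level 10 falls in the 10 band.
Grid: Level 10 × Category Minimal = 84-128 weeks.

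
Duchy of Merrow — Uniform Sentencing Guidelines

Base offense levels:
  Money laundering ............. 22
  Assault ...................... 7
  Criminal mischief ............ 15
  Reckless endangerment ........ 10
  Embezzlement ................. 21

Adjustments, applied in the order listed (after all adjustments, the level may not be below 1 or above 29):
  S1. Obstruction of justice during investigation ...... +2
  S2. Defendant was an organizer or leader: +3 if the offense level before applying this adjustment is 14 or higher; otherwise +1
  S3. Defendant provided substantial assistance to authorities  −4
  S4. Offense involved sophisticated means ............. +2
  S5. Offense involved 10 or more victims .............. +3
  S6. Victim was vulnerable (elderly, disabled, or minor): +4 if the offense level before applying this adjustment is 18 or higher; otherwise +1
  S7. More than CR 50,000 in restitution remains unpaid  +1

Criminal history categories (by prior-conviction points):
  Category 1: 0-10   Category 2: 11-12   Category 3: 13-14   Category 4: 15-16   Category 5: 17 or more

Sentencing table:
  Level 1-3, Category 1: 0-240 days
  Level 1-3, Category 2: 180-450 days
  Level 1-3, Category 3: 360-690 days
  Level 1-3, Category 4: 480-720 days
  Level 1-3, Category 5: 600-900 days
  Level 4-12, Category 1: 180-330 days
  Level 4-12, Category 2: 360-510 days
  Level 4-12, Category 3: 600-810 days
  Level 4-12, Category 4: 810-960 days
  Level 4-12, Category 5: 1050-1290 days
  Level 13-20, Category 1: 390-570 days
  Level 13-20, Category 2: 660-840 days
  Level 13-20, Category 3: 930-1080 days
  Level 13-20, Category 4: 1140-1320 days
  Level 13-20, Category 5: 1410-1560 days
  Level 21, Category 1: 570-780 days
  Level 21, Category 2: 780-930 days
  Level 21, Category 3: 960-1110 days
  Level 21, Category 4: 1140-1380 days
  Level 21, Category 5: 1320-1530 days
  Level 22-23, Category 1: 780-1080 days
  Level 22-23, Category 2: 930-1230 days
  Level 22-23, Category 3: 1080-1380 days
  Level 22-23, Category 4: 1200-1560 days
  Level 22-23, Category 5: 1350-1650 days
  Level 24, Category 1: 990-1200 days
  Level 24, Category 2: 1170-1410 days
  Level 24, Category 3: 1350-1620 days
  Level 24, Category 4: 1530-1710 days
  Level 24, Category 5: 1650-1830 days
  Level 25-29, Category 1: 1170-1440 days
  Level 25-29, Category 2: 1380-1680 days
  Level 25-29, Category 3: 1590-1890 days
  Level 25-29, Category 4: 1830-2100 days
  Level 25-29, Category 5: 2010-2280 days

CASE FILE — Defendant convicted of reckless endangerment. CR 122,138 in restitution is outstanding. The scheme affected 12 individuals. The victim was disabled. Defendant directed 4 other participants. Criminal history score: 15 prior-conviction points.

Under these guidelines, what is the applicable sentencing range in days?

1140-1320 days

Base offense level for reckless endangerment: 10.
S2 applies (level before this adjustment is 10 < 14, so +1): 10 + 1 = 11.
S3 does not apply.
S5 applies: 11 + 3 = 14.
S6 applies (level before this adjustment is 14 < 18, so +1): 14 + 1 = 15.
S7 applies: 15 + 1 = 16.
Final offense level: 16.
Criminal history: 15 prior points → Category 4 (15-16).
Level 16 falls in the 13-20 band.
Grid: Level 13-20 × Category 4 = 1140-1320 days.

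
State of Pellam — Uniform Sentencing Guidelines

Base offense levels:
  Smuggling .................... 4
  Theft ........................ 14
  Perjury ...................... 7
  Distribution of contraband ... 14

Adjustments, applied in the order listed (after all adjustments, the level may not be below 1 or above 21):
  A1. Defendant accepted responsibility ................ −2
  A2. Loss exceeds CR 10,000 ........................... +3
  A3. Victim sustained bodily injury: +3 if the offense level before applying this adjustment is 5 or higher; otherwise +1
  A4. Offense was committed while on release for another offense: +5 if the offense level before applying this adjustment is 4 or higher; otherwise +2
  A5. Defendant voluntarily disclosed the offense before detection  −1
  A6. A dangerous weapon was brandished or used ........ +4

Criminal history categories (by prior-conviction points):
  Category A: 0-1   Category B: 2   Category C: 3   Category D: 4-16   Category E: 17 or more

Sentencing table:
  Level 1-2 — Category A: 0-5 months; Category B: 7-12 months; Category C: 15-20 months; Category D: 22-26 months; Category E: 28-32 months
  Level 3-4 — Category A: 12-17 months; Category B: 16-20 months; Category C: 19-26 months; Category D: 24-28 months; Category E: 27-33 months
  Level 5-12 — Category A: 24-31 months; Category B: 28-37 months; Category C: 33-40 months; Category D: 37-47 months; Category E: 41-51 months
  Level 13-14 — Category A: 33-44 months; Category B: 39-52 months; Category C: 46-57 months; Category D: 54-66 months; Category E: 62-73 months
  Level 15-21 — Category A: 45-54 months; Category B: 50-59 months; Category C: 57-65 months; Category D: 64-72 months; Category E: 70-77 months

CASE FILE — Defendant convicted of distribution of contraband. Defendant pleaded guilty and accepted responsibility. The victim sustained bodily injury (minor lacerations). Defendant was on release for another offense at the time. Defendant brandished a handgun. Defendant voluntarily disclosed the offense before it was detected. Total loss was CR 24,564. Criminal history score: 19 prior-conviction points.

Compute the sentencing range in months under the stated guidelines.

70-77 months

Base offense level for distribution of contraband: 14.
A1 applies: 14 − 2 = 12.
A2 applies: 12 + 3 = 15.
A3 applies (level before this adjustment is 15 ≥ 5, so +3): 15 + 3 = 18.
A4 applies (level before this adjustment is 18 ≥ 4, so +5): 18 + 5 = 23.
A5 applies: 23 − 1 = 22.
A6 applies: 22 + 4 = 26.
Level 26 exceeds the maximum of 21; capped at 21.
Final offense level: 21.
Criminal history: 19 prior points → Category E (17+).
Level 21 falls in the 15-21 band.
Grid: Level 15-21 × Category E = 70-77 months.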